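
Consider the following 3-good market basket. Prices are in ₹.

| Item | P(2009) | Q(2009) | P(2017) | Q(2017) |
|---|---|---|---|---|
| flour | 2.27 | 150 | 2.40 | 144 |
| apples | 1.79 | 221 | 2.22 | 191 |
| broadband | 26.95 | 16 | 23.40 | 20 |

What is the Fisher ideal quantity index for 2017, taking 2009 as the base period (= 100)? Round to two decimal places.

102.24

Laspeyres component (base-period weights):
ΣP(2009)Q(2017) = 2.27×144 + 1.79×191 + 26.95×20 = 326.88 + 341.89 + 539 = 1207.77
ΣP(2009)Q(2009) = 2.27×150 + 1.79×221 + 26.95×16 = 340.5 + 395.59 + 431.2 = 1167.29
L = 1207.77 / 1167.29 × 100 = 103.4679
Paasche component (current-period weights):
ΣP(2017)Q(2017) = 2.40×144 + 2.22×191 + 23.40×20 = 345.6 + 424.02 + 468 = 1237.62
ΣP(2017)Q(2009) = 2.40×150 + 2.22×221 + 23.40×16 = 360 + 490.62 + 374.4 = 1225.02
P = 1237.62 / 1225.02 × 100 = 101.0286
Fisher = √(L × P) = √(103.4679 × 101.0286) = 102.2409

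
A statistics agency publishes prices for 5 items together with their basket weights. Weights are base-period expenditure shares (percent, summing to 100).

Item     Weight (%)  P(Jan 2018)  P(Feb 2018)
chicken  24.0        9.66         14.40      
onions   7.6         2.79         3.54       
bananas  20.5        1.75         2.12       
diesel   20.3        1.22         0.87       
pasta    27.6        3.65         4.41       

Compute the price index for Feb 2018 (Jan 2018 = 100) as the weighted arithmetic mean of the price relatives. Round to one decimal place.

chicken: 24.0 × (14.40/9.66) = 24.0 × 1.490683 = 35.7764
onions: 7.6 × (3.54/2.79) = 7.6 × 1.268817 = 9.6430
bananas: 20.5 × (2.12/1.75) = 20.5 × 1.211429 = 24.8343
diesel: 20.3 × (0.87/1.22) = 20.3 × 0.713115 = 14.4762
pasta: 27.6 × (4.41/3.65) = 27.6 × 1.208219 = 33.3468
Index = Σ wᵢ·(p₁ᵢ/p₀ᵢ) = 35.7764 + 9.6430 + 24.8343 + 14.4762 + 33.3468 = 118.0768

118.1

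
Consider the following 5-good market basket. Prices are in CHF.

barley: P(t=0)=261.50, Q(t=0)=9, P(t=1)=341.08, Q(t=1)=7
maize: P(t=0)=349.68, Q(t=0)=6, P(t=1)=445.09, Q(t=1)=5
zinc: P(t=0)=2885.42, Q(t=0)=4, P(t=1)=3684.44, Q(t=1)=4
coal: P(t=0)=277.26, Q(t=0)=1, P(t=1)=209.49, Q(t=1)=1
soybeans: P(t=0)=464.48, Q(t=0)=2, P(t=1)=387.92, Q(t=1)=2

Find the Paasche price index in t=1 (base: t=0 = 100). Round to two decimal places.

124.56

Paasche price index uses current-period quantities as weights.
ΣP(t=1)·Q(t=1) = 341.08×7 + 445.09×5 + 3684.44×4 + 209.49×1 + 387.92×2 = 2387.56 + 2225.45 + 14737.76 + 209.49 + 775.84 = 20336.1
ΣP(t=0)·Q(t=1) = 261.50×7 + 349.68×5 + 2885.42×4 + 277.26×1 + 464.48×2 = 1830.5 + 1748.4 + 11541.68 + 277.26 + 928.96 = 16326.8
Index = 20336.1 / 16326.8 × 100 = 124.5566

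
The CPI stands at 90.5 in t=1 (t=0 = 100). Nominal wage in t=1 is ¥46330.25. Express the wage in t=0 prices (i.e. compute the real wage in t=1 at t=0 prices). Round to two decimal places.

51193.65

Real = Nominal ÷ (Index/100) = 46330.25 ÷ (90.5/100)
     = 46330.25 ÷ 0.905 = 51193.6464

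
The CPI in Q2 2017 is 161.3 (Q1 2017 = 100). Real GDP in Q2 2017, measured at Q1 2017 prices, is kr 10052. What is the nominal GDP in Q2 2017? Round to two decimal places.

Nominal = Real × (Index/100) = 10052 × (161.3/100)
        = 10052 × 1.613 = 16213.8760

16213.88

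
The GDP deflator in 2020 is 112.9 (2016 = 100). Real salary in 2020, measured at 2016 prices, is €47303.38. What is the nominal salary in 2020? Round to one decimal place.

53405.5

Nominal = Real × (Index/100) = 47303.38 × (112.9/100)
        = 47303.38 × 1.129 = 53405.5160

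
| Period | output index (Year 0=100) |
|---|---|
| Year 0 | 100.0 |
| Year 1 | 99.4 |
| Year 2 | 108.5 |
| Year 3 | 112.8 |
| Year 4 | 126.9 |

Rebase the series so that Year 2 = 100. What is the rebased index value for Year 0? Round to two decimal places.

92.17

Rebased(Year 0) = 100.0 / 108.5 × 100 = 92.1659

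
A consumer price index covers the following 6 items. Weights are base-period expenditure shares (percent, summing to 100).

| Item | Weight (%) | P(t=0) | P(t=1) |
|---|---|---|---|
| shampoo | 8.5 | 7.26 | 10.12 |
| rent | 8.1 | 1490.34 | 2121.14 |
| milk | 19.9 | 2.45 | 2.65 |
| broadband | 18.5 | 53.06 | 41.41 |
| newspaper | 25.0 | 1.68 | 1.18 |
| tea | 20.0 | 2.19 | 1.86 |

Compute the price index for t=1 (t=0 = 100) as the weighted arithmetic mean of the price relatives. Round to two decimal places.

shampoo: 8.5 × (10.12/7.26) = 8.5 × 1.393939 = 11.8485
rent: 8.1 × (2121.14/1490.34) = 8.1 × 1.423259 = 11.5284
milk: 19.9 × (2.65/2.45) = 19.9 × 1.081633 = 21.5245
broadband: 18.5 × (41.41/53.06) = 18.5 × 0.780437 = 14.4381
newspaper: 25.0 × (1.18/1.68) = 25.0 × 0.702381 = 17.5595
tea: 20.0 × (1.86/2.19) = 20.0 × 0.849315 = 16.9863
Index = Σ wᵢ·(p₁ᵢ/p₀ᵢ) = 11.8485 + 11.5284 + 21.5245 + 14.4381 + 17.5595 + 16.9863 = 93.8853

93.89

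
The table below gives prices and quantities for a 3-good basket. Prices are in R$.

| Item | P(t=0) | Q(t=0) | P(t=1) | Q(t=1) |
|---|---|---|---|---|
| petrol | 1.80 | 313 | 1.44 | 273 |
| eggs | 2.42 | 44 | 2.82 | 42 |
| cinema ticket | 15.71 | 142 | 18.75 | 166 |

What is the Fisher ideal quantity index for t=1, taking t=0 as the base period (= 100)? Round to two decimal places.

Laspeyres component (base-period weights):
ΣP(t=0)Q(t=1) = 1.80×273 + 2.42×42 + 15.71×166 = 491.4 + 101.64 + 2607.86 = 3200.9
ΣP(t=0)Q(t=0) = 1.80×313 + 2.42×44 + 15.71×142 = 563.4 + 106.48 + 2230.82 = 2900.7
L = 3200.9 / 2900.7 × 100 = 110.3492
Paasche component (current-period weights):
ΣP(t=1)Q(t=1) = 1.44×273 + 2.82×42 + 18.75×166 = 393.12 + 118.44 + 3112.5 = 3624.06
ΣP(t=1)Q(t=0) = 1.44×313 + 2.82×44 + 18.75×142 = 450.72 + 124.08 + 2662.5 = 3237.3
P = 3624.06 / 3237.3 × 100 = 111.9470
Fisher = √(L × P) = √(110.3492 × 111.9470) = 111.1452

111.15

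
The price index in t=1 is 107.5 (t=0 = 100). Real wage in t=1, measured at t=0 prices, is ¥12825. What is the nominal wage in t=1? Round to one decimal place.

Nominal = Real × (Index/100) = 12825 × (107.5/100)
        = 12825 × 1.075 = 13786.8750

13786.9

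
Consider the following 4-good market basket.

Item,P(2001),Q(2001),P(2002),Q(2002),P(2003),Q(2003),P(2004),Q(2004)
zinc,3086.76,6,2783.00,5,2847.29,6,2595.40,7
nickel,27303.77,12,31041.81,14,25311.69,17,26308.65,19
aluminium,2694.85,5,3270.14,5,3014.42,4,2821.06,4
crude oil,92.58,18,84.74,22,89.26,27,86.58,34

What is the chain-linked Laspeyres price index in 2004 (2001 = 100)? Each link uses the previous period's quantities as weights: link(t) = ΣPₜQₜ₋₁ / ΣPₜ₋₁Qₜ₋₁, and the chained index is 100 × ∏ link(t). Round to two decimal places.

96.04

Link 2001→2002:
ΣP(2002)Q(2001) = 2783.00×6 + 31041.81×12 + 3270.14×5 + 84.74×18 = 16698 + 372501.72 + 16350.7 + 1525.32 = 407075.74
ΣP(2001)Q(2001) = 3086.76×6 + 27303.77×12 + 2694.85×5 + 92.58×18 = 18520.56 + 327645.24 + 13474.25 + 1666.44 = 361306.49
link = 407075.74/361306.49 = 1.126677
Link 2002→2003:
ΣP(2003)Q(2002) = 2847.29×5 + 25311.69×14 + 3014.42×5 + 89.26×22 = 14236.45 + 354363.66 + 15072.1 + 1963.72 = 385635.93
ΣP(2002)Q(2002) = 2783.00×5 + 31041.81×14 + 3270.14×5 + 84.74×22 = 13915 + 434585.34 + 16350.7 + 1864.28 = 466715.32
link = 385635.93/466715.32 = 0.826277
Link 2003→2004:
ΣP(2004)Q(2003) = 2595.40×6 + 26308.65×17 + 2821.06×4 + 86.58×27 = 15572.4 + 447247.05 + 11284.24 + 2337.66 = 476441.35
ΣP(2003)Q(2003) = 2847.29×6 + 25311.69×17 + 3014.42×4 + 89.26×27 = 17083.74 + 430298.73 + 12057.68 + 2410.02 = 461850.17
link = 476441.35/461850.17 = 1.031593
Chained index = 100 × 1.126677 × 0.826277 × 1.031593 = 96.0358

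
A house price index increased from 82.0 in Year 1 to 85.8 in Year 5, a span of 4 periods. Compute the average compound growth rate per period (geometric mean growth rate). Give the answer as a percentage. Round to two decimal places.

Growth factor = (85.8/82.0)^(1/4) = (1.046341)^(1/4) = 1.011389
Growth rate = 1.011389 − 1 = 0.011389 = 1.1389%

1.14%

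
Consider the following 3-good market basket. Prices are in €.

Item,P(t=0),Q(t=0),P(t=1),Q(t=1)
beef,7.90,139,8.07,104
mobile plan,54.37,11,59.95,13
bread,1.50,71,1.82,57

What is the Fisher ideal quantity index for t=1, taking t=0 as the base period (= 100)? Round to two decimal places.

Laspeyres component (base-period weights):
ΣP(t=0)Q(t=1) = 7.90×104 + 54.37×13 + 1.50×57 = 821.6 + 706.81 + 85.5 = 1613.91
ΣP(t=0)Q(t=0) = 7.90×139 + 54.37×11 + 1.50×71 = 1098.1 + 598.07 + 106.5 = 1802.67
L = 1613.91 / 1802.67 × 100 = 89.5289
Paasche component (current-period weights):
ΣP(t=1)Q(t=1) = 8.07×104 + 59.95×13 + 1.82×57 = 839.28 + 779.35 + 103.74 = 1722.37
ΣP(t=1)Q(t=0) = 8.07×139 + 59.95×11 + 1.82×71 = 1121.73 + 659.45 + 129.22 = 1910.4
P = 1722.37 / 1910.4 × 100 = 90.1576
Fisher = √(L × P) = √(89.5289 × 90.1576) = 89.8427

89.84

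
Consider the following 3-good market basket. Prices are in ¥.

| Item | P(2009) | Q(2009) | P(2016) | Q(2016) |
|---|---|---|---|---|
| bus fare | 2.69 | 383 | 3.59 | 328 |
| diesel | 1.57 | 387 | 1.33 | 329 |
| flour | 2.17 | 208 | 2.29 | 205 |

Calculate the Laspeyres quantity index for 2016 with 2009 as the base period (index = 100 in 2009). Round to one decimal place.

88.2

Laspeyres quantity index uses base-period prices as weights.
ΣP(2009)·Q(2016) = 2.69×328 + 1.57×329 + 2.17×205 = 882.32 + 516.53 + 444.85 = 1843.7
ΣP(2009)·Q(2009) = 2.69×383 + 1.57×387 + 2.17×208 = 1030.27 + 607.59 + 451.36 = 2089.22
Index = 1843.7 / 2089.22 × 100 = 88.2482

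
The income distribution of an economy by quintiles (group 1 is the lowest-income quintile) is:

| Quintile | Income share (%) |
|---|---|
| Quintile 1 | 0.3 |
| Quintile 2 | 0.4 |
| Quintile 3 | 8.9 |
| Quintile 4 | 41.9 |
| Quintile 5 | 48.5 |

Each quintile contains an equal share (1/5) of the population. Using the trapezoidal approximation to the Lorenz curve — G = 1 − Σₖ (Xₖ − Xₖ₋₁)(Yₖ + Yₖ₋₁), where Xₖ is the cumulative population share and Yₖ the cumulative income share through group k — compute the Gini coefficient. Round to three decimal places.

0.552

Cumulative income shares Yₖ: 0.0030, 0.0070, 0.0960, 0.5150, 1.0000
Σ (Xₖ−Xₖ₋₁)(Yₖ+Yₖ₋₁) = (1/5)(0.0030+0.0000) + (1/5)(0.0070+0.0030) + (1/5)(0.0960+0.0070) + (1/5)(0.5150+0.0960) + (1/5)(1.0000+0.5150)
  = 0.0006 + 0.0020 + 0.0206 + 0.1222 + 0.3030 = 0.4484
G = 1 − 0.4484 = 0.5516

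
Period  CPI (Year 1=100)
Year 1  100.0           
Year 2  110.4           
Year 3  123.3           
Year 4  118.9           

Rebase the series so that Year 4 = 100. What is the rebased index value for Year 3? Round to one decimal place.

103.7

Rebased(Year 3) = 123.3 / 118.9 × 100 = 103.7006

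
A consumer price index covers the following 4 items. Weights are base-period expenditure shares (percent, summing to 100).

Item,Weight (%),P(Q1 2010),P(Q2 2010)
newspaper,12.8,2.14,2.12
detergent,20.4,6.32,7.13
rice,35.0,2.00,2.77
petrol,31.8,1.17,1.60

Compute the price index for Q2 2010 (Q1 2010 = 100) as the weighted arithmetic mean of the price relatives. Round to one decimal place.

newspaper: 12.8 × (2.12/2.14) = 12.8 × 0.990654 = 12.6804
detergent: 20.4 × (7.13/6.32) = 20.4 × 1.128165 = 23.0146
rice: 35.0 × (2.77/2.00) = 35.0 × 1.385000 = 48.4750
petrol: 31.8 × (1.60/1.17) = 31.8 × 1.367521 = 43.4872
Index = Σ wᵢ·(p₁ᵢ/p₀ᵢ) = 12.6804 + 23.0146 + 48.4750 + 43.4872 = 127.6571

127.7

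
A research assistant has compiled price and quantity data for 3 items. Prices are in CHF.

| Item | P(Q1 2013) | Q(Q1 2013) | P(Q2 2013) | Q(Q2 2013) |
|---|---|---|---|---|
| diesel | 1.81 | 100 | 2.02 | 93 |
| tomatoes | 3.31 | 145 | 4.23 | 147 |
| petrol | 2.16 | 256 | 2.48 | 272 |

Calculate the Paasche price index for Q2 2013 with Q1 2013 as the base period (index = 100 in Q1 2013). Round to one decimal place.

119.5

Paasche price index uses current-period quantities as weights.
ΣP(Q2 2013)·Q(Q2 2013) = 2.02×93 + 4.23×147 + 2.48×272 = 187.86 + 621.81 + 674.56 = 1484.23
ΣP(Q1 2013)·Q(Q2 2013) = 1.81×93 + 3.31×147 + 2.16×272 = 168.33 + 486.57 + 587.52 = 1242.42
Index = 1484.23 / 1242.42 × 100 = 119.4628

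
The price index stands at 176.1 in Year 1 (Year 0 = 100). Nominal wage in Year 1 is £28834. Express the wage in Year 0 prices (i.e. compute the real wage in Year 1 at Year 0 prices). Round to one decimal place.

16373.7

Real = Nominal ÷ (Index/100) = 28834 ÷ (176.1/100)
     = 28834 ÷ 1.761 = 16373.6513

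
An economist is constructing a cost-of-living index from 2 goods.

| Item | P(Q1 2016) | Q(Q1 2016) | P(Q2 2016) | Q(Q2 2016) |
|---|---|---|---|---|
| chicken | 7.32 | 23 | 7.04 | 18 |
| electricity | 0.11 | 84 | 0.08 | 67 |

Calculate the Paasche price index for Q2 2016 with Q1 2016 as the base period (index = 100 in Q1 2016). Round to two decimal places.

94.93

Paasche price index uses current-period quantities as weights.
ΣP(Q2 2016)·Q(Q2 2016) = 7.04×18 + 0.08×67 = 126.72 + 5.36 = 132.08
ΣP(Q1 2016)·Q(Q2 2016) = 7.32×18 + 0.11×67 = 131.76 + 7.37 = 139.13
Index = 132.08 / 139.13 × 100 = 94.9328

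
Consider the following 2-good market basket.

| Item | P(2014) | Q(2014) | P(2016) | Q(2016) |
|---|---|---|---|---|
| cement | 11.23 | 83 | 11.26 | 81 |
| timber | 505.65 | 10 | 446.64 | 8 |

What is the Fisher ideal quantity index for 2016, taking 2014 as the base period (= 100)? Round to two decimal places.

Laspeyres component (base-period weights):
ΣP(2014)Q(2016) = 11.23×81 + 505.65×8 = 909.63 + 4045.2 = 4954.83
ΣP(2014)Q(2014) = 11.23×83 + 505.65×10 = 932.09 + 5056.5 = 5988.59
L = 4954.83 / 5988.59 × 100 = 82.7378
Paasche component (current-period weights):
ΣP(2016)Q(2016) = 11.26×81 + 446.64×8 = 912.06 + 3573.12 = 4485.18
ΣP(2016)Q(2014) = 11.26×83 + 446.64×10 = 934.58 + 4466.4 = 5400.98
P = 4485.18 / 5400.98 × 100 = 83.0438
Fisher = √(L × P) = √(82.7378 × 83.0438) = 82.8907

82.89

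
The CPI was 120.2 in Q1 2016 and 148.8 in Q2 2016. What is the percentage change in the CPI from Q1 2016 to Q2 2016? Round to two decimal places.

23.79%

Change = (148.8 − 120.2) / 120.2 × 100
       = 28.6 / 120.2 × 100 = 23.7937%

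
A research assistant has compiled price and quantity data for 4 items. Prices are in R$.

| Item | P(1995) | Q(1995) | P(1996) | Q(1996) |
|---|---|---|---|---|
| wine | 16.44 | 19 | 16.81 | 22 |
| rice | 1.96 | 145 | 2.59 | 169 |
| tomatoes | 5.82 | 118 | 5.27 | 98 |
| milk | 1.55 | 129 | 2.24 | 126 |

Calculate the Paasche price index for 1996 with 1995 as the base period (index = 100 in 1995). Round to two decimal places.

110.12

Paasche price index uses current-period quantities as weights.
ΣP(1996)·Q(1996) = 16.81×22 + 2.59×169 + 5.27×98 + 2.24×126 = 369.82 + 437.71 + 516.46 + 282.24 = 1606.23
ΣP(1995)·Q(1996) = 16.44×22 + 1.96×169 + 5.82×98 + 1.55×126 = 361.68 + 331.24 + 570.36 + 195.3 = 1458.58
Index = 1606.23 / 1458.58 × 100 = 110.1229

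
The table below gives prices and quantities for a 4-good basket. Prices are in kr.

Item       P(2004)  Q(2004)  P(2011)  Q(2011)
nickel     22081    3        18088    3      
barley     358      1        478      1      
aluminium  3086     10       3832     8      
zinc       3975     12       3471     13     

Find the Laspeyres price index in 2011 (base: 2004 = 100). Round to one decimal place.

92.8

Laspeyres price index uses base-period quantities as weights.
ΣP(2011)·Q(2004) = 18088×3 + 478×1 + 3832×10 + 3471×12 = 54264 + 478 + 38320 + 41652 = 134714
ΣP(2004)·Q(2004) = 22081×3 + 358×1 + 3086×10 + 3975×12 = 66243 + 358 + 30860 + 47700 = 145161
Index = 134714 / 145161 × 100 = 92.8032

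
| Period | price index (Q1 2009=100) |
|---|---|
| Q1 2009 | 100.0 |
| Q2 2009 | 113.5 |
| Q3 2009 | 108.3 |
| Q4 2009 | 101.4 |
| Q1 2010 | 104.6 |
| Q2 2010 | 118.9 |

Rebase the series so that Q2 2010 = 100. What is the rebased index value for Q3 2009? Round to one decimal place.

Rebased(Q3 2009) = 108.3 / 118.9 × 100 = 91.0849

91.1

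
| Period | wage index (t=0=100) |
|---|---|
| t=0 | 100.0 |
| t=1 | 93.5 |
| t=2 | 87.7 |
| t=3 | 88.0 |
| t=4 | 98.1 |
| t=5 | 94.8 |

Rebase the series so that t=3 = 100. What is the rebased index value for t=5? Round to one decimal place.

107.7

Rebased(t=5) = 94.8 / 88.0 × 100 = 107.7273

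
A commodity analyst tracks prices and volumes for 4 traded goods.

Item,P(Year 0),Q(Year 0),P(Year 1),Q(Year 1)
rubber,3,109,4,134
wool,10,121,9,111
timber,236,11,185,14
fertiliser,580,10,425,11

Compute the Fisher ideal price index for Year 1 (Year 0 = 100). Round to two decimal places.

Laspeyres component (base-period weights):
ΣP(Year 1)Q(Year 0) = 4×109 + 9×121 + 185×11 + 425×10 = 436 + 1089 + 2035 + 4250 = 7810
ΣP(Year 0)Q(Year 0) = 3×109 + 10×121 + 236×11 + 580×10 = 327 + 1210 + 2596 + 5800 = 9933
L = 7810 / 9933 × 100 = 78.6268
Paasche component (current-period weights):
ΣP(Year 1)Q(Year 1) = 4×134 + 9×111 + 185×14 + 425×11 = 536 + 999 + 2590 + 4675 = 8800
ΣP(Year 0)Q(Year 1) = 3×134 + 10×111 + 236×14 + 580×11 = 402 + 1110 + 3304 + 6380 = 11196
P = 8800 / 11196 × 100 = 78.5995
Fisher = √(L × P) = √(78.6268 × 78.5995) = 78.6131

78.61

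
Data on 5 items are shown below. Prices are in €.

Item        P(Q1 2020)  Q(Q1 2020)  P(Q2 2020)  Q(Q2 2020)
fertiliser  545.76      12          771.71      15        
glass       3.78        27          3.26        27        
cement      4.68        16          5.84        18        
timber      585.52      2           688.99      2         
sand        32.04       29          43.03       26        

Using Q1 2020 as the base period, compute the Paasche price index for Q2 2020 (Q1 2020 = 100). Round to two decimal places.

137.48

Paasche price index uses current-period quantities as weights.
ΣP(Q2 2020)·Q(Q2 2020) = 771.71×15 + 3.26×27 + 5.84×18 + 688.99×2 + 43.03×26 = 11575.65 + 88.02 + 105.12 + 1377.98 + 1118.78 = 14265.55
ΣP(Q1 2020)·Q(Q2 2020) = 545.76×15 + 3.78×27 + 4.68×18 + 585.52×2 + 32.04×26 = 8186.4 + 102.06 + 84.24 + 1171.04 + 833.04 = 10376.78
Index = 14265.55 / 10376.78 × 100 = 137.4757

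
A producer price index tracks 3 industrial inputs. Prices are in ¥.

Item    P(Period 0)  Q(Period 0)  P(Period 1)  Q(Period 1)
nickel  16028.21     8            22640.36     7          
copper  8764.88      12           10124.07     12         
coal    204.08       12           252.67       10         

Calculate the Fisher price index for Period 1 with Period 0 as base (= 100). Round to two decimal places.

Laspeyres component (base-period weights):
ΣP(Period 1)Q(Period 0) = 22640.36×8 + 10124.07×12 + 252.67×12 = 181122.88 + 121488.84 + 3032.04 = 305643.76
ΣP(Period 0)Q(Period 0) = 16028.21×8 + 8764.88×12 + 204.08×12 = 128225.68 + 105178.56 + 2448.96 = 235853.2
L = 305643.76 / 235853.2 × 100 = 129.5907
Paasche component (current-period weights):
ΣP(Period 1)Q(Period 1) = 22640.36×7 + 10124.07×12 + 252.67×10 = 158482.52 + 121488.84 + 2526.7 = 282498.06
ΣP(Period 0)Q(Period 1) = 16028.21×7 + 8764.88×12 + 204.08×10 = 112197.47 + 105178.56 + 2040.8 = 219416.83
P = 282498.06 / 219416.83 × 100 = 128.7495
Fisher = √(L × P) = √(129.5907 × 128.7495) = 129.1694

129.17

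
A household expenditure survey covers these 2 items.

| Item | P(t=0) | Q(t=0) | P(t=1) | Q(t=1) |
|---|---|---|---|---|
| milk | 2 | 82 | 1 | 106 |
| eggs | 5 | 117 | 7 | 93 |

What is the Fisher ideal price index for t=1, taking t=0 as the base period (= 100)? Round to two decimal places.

115.98

Laspeyres component (base-period weights):
ΣP(t=1)Q(t=0) = 1×82 + 7×117 = 82 + 819 = 901
ΣP(t=0)Q(t=0) = 2×82 + 5×117 = 164 + 585 = 749
L = 901 / 749 × 100 = 120.2937
Paasche component (current-period weights):
ΣP(t=1)Q(t=1) = 1×106 + 7×93 = 106 + 651 = 757
ΣP(t=0)Q(t=1) = 2×106 + 5×93 = 212 + 465 = 677
P = 757 / 677 × 100 = 111.8168
Fisher = √(L × P) = √(120.2937 × 111.8168) = 115.9779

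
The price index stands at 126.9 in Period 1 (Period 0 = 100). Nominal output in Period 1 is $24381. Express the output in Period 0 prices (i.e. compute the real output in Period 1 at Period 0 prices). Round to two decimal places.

19212.77

Real = Nominal ÷ (Index/100) = 24381 ÷ (126.9/100)
     = 24381 ÷ 1.269 = 19212.7660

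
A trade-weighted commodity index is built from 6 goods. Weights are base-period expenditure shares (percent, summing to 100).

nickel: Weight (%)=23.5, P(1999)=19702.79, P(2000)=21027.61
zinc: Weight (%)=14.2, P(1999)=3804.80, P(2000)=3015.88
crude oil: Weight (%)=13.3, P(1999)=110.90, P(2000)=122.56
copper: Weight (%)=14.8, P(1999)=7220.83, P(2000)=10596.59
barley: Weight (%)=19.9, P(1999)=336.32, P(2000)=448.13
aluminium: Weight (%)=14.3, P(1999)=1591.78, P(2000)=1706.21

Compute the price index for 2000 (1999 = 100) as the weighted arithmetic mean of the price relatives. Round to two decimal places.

nickel: 23.5 × (21027.61/19702.79) = 23.5 × 1.067240 = 25.0801
zinc: 14.2 × (3015.88/3804.80) = 14.2 × 0.792651 = 11.2556
crude oil: 13.3 × (122.56/110.90) = 13.3 × 1.105140 = 14.6984
copper: 14.8 × (10596.59/7220.83) = 14.8 × 1.467503 = 21.7190
barley: 19.9 × (448.13/336.32) = 19.9 × 1.332451 = 26.5158
aluminium: 14.3 × (1706.21/1591.78) = 14.3 × 1.071888 = 15.3280
Index = Σ wᵢ·(p₁ᵢ/p₀ᵢ) = 25.0801 + 11.2556 + 14.6984 + 21.7190 + 26.5158 + 15.3280 = 114.5970

114.60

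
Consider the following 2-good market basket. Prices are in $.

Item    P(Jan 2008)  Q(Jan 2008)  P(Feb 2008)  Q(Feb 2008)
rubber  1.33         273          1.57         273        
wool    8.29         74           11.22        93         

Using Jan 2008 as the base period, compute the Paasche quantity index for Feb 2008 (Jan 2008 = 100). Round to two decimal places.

116.93

Paasche quantity index uses current-period prices as weights.
ΣP(Feb 2008)·Q(Feb 2008) = 1.57×273 + 11.22×93 = 428.61 + 1043.46 = 1472.07
ΣP(Feb 2008)·Q(Jan 2008) = 1.57×273 + 11.22×74 = 428.61 + 830.28 = 1258.89
Index = 1472.07 / 1258.89 × 100 = 116.9340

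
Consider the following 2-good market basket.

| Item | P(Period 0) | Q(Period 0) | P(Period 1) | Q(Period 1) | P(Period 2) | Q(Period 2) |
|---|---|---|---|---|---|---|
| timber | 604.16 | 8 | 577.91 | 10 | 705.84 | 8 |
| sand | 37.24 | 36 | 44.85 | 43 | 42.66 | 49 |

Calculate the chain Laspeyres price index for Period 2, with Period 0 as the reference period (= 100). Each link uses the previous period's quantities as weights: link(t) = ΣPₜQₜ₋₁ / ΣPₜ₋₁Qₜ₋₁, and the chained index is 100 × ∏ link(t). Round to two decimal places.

116.57

Link Period 0→Period 1:
ΣP(Period 1)Q(Period 0) = 577.91×8 + 44.85×36 = 4623.28 + 1614.6 = 6237.88
ΣP(Period 0)Q(Period 0) = 604.16×8 + 37.24×36 = 4833.28 + 1340.64 = 6173.92
link = 6237.88/6173.92 = 1.010360
Link Period 1→Period 2:
ΣP(Period 2)Q(Period 1) = 705.84×10 + 42.66×43 = 7058.4 + 1834.38 = 8892.78
ΣP(Period 1)Q(Period 1) = 577.91×10 + 44.85×43 = 5779.1 + 1928.55 = 7707.65
link = 8892.78/7707.65 = 1.153760
Chained index = 100 × 1.010360 × 1.153760 = 116.5713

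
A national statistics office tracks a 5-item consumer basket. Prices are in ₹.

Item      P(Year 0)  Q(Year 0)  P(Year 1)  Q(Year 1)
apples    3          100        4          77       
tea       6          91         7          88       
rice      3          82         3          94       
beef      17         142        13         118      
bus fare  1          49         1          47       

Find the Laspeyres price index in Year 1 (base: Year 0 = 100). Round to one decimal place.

Laspeyres price index uses base-period quantities as weights.
ΣP(Year 1)·Q(Year 0) = 4×100 + 7×91 + 3×82 + 13×142 + 1×49 = 400 + 637 + 246 + 1846 + 49 = 3178
ΣP(Year 0)·Q(Year 0) = 3×100 + 6×91 + 3×82 + 17×142 + 1×49 = 300 + 546 + 246 + 2414 + 49 = 3555
Index = 3178 / 3555 × 100 = 89.3952

89.4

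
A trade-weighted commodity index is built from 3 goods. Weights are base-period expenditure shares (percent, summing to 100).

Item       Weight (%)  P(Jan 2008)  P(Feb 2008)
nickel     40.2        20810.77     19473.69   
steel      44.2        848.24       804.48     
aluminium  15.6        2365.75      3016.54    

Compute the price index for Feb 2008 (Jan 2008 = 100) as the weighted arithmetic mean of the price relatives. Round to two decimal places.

99.43

nickel: 40.2 × (19473.69/20810.77) = 40.2 × 0.935751 = 37.6172
steel: 44.2 × (804.48/848.24) = 44.2 × 0.948411 = 41.9198
aluminium: 15.6 × (3016.54/2365.75) = 15.6 × 1.275088 = 19.8914
Index = Σ wᵢ·(p₁ᵢ/p₀ᵢ) = 37.6172 + 41.9198 + 19.8914 = 99.4283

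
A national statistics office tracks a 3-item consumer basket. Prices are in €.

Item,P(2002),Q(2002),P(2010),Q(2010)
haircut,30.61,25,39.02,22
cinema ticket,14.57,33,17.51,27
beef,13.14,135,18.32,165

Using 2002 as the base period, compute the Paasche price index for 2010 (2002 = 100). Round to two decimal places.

Paasche price index uses current-period quantities as weights.
ΣP(2010)·Q(2010) = 39.02×22 + 17.51×27 + 18.32×165 = 858.44 + 472.77 + 3022.8 = 4354.01
ΣP(2002)·Q(2010) = 30.61×22 + 14.57×27 + 13.14×165 = 673.42 + 393.39 + 2168.1 = 3234.91
Index = 4354.01 / 3234.91 × 100 = 134.5945

134.59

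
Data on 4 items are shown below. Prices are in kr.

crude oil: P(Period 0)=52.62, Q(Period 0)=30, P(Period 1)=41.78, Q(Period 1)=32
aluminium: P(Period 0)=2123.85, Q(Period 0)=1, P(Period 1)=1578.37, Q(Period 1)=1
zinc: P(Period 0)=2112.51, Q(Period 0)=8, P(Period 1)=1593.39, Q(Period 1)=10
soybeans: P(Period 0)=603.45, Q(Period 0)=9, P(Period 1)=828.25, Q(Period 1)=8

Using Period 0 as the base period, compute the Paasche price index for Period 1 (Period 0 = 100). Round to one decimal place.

Paasche price index uses current-period quantities as weights.
ΣP(Period 1)·Q(Period 1) = 41.78×32 + 1578.37×1 + 1593.39×10 + 828.25×8 = 1336.96 + 1578.37 + 15933.9 + 6626 = 25475.23
ΣP(Period 0)·Q(Period 1) = 52.62×32 + 2123.85×1 + 2112.51×10 + 603.45×8 = 1683.84 + 2123.85 + 21125.1 + 4827.6 = 29760.39
Index = 25475.23 / 29760.39 × 100 = 85.6011

85.6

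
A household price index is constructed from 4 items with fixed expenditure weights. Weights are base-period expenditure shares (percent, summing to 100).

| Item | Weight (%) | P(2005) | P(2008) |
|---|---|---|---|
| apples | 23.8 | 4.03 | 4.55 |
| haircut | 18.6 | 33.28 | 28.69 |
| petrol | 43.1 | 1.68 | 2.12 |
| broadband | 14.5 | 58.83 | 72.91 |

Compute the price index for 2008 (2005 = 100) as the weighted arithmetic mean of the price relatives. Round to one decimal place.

apples: 23.8 × (4.55/4.03) = 23.8 × 1.129032 = 26.8710
haircut: 18.6 × (28.69/33.28) = 18.6 × 0.862079 = 16.0347
petrol: 43.1 × (2.12/1.68) = 43.1 × 1.261905 = 54.3881
broadband: 14.5 × (72.91/58.83) = 14.5 × 1.239334 = 17.9703
Index = Σ wᵢ·(p₁ᵢ/p₀ᵢ) = 26.8710 + 16.0347 + 54.3881 + 17.9703 = 115.2641

115.3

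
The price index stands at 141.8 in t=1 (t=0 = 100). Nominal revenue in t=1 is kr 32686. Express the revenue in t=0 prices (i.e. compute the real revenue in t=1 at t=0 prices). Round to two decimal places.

Real = Nominal ÷ (Index/100) = 32686 ÷ (141.8/100)
     = 32686 ÷ 1.418 = 23050.7757

23050.78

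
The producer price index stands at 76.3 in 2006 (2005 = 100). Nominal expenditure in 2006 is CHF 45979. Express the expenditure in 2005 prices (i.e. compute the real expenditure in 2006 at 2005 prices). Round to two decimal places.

Real = Nominal ÷ (Index/100) = 45979 ÷ (76.3/100)
     = 45979 ÷ 0.763 = 60260.8126

60260.81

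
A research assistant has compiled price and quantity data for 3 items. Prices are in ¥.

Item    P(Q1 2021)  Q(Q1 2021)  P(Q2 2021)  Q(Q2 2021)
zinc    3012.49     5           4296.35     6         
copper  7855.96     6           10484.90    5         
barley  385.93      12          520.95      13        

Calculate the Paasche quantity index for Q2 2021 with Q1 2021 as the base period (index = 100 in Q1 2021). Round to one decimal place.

93.7

Paasche quantity index uses current-period prices as weights.
ΣP(Q2 2021)·Q(Q2 2021) = 4296.35×6 + 10484.90×5 + 520.95×13 = 25778.1 + 52424.5 + 6772.35 = 84974.95
ΣP(Q2 2021)·Q(Q1 2021) = 4296.35×5 + 10484.90×6 + 520.95×12 = 21481.75 + 62909.4 + 6251.4 = 90642.55
Index = 84974.95 / 90642.55 × 100 = 93.7473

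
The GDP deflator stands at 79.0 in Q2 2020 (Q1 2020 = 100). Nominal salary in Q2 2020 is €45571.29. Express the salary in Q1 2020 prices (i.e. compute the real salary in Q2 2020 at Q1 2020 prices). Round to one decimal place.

Real = Nominal ÷ (Index/100) = 45571.29 ÷ (79.0/100)
     = 45571.29 ÷ 0.790 = 57685.1772

57685.2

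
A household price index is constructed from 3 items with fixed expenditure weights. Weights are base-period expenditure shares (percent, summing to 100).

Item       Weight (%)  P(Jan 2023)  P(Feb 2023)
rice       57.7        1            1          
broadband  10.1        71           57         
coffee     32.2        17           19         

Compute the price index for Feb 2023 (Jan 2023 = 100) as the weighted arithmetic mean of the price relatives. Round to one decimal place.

rice: 57.7 × (1/1) = 57.7 × 1.000000 = 57.7000
broadband: 10.1 × (57/71) = 10.1 × 0.802817 = 8.1085
coffee: 32.2 × (19/17) = 32.2 × 1.117647 = 35.9882
Index = Σ wᵢ·(p₁ᵢ/p₀ᵢ) = 57.7000 + 8.1085 + 35.9882 = 101.7967

101.8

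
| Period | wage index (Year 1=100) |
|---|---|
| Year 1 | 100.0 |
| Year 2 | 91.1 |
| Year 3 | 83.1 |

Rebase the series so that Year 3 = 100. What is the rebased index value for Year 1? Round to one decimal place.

120.3

Rebased(Year 1) = 100.0 / 83.1 × 100 = 120.3369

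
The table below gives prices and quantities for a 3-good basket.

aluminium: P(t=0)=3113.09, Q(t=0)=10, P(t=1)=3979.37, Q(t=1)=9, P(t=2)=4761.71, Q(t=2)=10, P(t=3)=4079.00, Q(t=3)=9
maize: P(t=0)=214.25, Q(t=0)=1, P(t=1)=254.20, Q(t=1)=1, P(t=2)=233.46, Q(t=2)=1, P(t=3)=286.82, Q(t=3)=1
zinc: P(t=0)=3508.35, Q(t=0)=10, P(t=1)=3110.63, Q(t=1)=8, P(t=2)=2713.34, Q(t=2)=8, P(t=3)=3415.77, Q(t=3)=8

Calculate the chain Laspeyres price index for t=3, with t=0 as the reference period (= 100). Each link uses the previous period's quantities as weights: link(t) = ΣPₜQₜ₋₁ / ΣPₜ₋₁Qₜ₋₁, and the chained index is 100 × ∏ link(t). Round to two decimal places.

Link t=0→t=1:
ΣP(t=1)Q(t=0) = 3979.37×10 + 254.20×1 + 3110.63×10 = 39793.7 + 254.2 + 31106.3 = 71154.2
ΣP(t=0)Q(t=0) = 3113.09×10 + 214.25×1 + 3508.35×10 = 31130.9 + 214.25 + 35083.5 = 66428.65
link = 71154.2/66428.65 = 1.071137
Link t=1→t=2:
ΣP(t=2)Q(t=1) = 4761.71×9 + 233.46×1 + 2713.34×8 = 42855.39 + 233.46 + 21706.72 = 64795.57
ΣP(t=1)Q(t=1) = 3979.37×9 + 254.20×1 + 3110.63×8 = 35814.33 + 254.2 + 24885.04 = 60953.57
link = 64795.57/60953.57 = 1.063032
Link t=2→t=3:
ΣP(t=3)Q(t=2) = 4079.00×10 + 286.82×1 + 3415.77×8 = 40790 + 286.82 + 27326.16 = 68402.98
ΣP(t=2)Q(t=2) = 4761.71×10 + 233.46×1 + 2713.34×8 = 47617.1 + 233.46 + 21706.72 = 69557.28
link = 68402.98/69557.28 = 0.983405
Chained index = 100 × 1.071137 × 1.063032 × 0.983405 = 111.9757

111.98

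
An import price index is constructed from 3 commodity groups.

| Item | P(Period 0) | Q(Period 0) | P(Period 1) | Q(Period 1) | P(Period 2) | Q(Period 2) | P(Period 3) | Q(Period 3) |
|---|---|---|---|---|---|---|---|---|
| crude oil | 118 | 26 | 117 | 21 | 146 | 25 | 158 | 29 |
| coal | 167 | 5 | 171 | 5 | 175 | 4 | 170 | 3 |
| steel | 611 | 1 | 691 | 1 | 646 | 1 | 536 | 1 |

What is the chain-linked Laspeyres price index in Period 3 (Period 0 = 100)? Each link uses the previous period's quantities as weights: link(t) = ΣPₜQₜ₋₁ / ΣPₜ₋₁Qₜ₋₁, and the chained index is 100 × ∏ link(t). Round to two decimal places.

120.43

Link Period 0→Period 1:
ΣP(Period 1)Q(Period 0) = 117×26 + 171×5 + 691×1 = 3042 + 855 + 691 = 4588
ΣP(Period 0)Q(Period 0) = 118×26 + 167×5 + 611×1 = 3068 + 835 + 611 = 4514
link = 4588/4514 = 1.016393
Link Period 1→Period 2:
ΣP(Period 2)Q(Period 1) = 146×21 + 175×5 + 646×1 = 3066 + 875 + 646 = 4587
ΣP(Period 1)Q(Period 1) = 117×21 + 171×5 + 691×1 = 2457 + 855 + 691 = 4003
link = 4587/4003 = 1.145891
Link Period 2→Period 3:
ΣP(Period 3)Q(Period 2) = 158×25 + 170×4 + 536×1 = 3950 + 680 + 536 = 5166
ΣP(Period 2)Q(Period 2) = 146×25 + 175×4 + 646×1 = 3650 + 700 + 646 = 4996
link = 5166/4996 = 1.034027
Chained index = 100 × 1.016393 × 1.145891 × 1.034027 = 120.4306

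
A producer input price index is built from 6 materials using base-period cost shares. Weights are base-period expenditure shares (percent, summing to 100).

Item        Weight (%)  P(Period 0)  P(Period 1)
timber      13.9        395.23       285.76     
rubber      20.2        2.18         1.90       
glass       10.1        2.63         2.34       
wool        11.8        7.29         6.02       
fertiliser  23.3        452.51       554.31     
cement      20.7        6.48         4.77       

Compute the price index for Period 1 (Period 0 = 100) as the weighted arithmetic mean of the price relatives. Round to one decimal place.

timber: 13.9 × (285.76/395.23) = 13.9 × 0.723022 = 10.0500
rubber: 20.2 × (1.90/2.18) = 20.2 × 0.871560 = 17.6055
glass: 10.1 × (2.34/2.63) = 10.1 × 0.889734 = 8.9863
wool: 11.8 × (6.02/7.29) = 11.8 × 0.825789 = 9.7443
fertiliser: 23.3 × (554.31/452.51) = 23.3 × 1.224967 = 28.5417
cement: 20.7 × (4.77/6.48) = 20.7 × 0.736111 = 15.2375
Index = Σ wᵢ·(p₁ᵢ/p₀ᵢ) = 10.0500 + 17.6055 + 8.9863 + 9.7443 + 28.5417 + 15.2375 = 90.1654

90.2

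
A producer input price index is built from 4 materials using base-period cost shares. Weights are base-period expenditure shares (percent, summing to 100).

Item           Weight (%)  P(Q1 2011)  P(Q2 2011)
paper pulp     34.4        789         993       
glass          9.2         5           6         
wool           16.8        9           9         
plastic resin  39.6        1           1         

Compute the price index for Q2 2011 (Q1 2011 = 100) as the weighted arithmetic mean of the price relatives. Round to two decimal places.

110.73

paper pulp: 34.4 × (993/789) = 34.4 × 1.258555 = 43.2943
glass: 9.2 × (6/5) = 9.2 × 1.200000 = 11.0400
wool: 16.8 × (9/9) = 16.8 × 1.000000 = 16.8000
plastic resin: 39.6 × (1/1) = 39.6 × 1.000000 = 39.6000
Index = Σ wᵢ·(p₁ᵢ/p₀ᵢ) = 43.2943 + 11.0400 + 16.8000 + 39.6000 = 110.7343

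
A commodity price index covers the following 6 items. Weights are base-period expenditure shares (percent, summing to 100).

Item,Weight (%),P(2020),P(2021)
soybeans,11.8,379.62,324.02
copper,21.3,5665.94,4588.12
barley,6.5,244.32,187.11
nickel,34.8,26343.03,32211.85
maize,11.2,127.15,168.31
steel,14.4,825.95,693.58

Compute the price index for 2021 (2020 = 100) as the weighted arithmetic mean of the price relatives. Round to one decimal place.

101.8

soybeans: 11.8 × (324.02/379.62) = 11.8 × 0.853538 = 10.0717
copper: 21.3 × (4588.12/5665.94) = 21.3 × 0.809772 = 17.2481
barley: 6.5 × (187.11/244.32) = 6.5 × 0.765840 = 4.9780
nickel: 34.8 × (32211.85/26343.03) = 34.8 × 1.222785 = 42.5529
maize: 11.2 × (168.31/127.15) = 11.2 × 1.323712 = 14.8256
steel: 14.4 × (693.58/825.95) = 14.4 × 0.839736 = 12.0922
Index = Σ wᵢ·(p₁ᵢ/p₀ᵢ) = 10.0717 + 17.2481 + 4.9780 + 42.5529 + 14.8256 + 12.0922 = 101.7685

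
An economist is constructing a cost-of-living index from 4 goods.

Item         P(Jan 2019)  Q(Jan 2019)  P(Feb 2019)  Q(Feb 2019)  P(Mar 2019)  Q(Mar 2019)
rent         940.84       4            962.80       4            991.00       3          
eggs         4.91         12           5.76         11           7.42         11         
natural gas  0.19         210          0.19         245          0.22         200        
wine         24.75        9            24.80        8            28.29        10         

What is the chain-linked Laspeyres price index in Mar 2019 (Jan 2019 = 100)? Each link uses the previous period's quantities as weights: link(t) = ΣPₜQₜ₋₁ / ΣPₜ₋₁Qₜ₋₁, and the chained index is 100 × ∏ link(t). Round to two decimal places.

Link Jan 2019→Feb 2019:
ΣP(Feb 2019)Q(Jan 2019) = 962.80×4 + 5.76×12 + 0.19×210 + 24.80×9 = 3851.2 + 69.12 + 39.9 + 223.2 = 4183.42
ΣP(Jan 2019)Q(Jan 2019) = 940.84×4 + 4.91×12 + 0.19×210 + 24.75×9 = 3763.36 + 58.92 + 39.9 + 222.75 = 4084.93
link = 4183.42/4084.93 = 1.024111
Link Feb 2019→Mar 2019:
ΣP(Mar 2019)Q(Feb 2019) = 991.00×4 + 7.42×11 + 0.22×245 + 28.29×8 = 3964 + 81.62 + 53.9 + 226.32 = 4325.84
ΣP(Feb 2019)Q(Feb 2019) = 962.80×4 + 5.76×11 + 0.19×245 + 24.80×8 = 3851.2 + 63.36 + 46.55 + 198.4 = 4159.51
link = 4325.84/4159.51 = 1.039988
Chained index = 100 × 1.024111 × 1.039988 = 106.5063

106.51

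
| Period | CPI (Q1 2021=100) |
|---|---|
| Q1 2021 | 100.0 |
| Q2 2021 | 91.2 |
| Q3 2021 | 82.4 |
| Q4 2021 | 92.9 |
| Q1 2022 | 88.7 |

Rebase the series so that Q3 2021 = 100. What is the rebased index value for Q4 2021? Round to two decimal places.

112.74

Rebased(Q4 2021) = 92.9 / 82.4 × 100 = 112.7427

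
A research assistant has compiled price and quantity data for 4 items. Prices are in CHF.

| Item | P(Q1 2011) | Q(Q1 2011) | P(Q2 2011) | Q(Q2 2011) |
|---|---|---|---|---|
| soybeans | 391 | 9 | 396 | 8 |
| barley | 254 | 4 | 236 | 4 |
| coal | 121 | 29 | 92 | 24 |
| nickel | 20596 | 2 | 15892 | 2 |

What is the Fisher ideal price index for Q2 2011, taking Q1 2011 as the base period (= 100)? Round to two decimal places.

Laspeyres component (base-period weights):
ΣP(Q2 2011)Q(Q1 2011) = 396×9 + 236×4 + 92×29 + 15892×2 = 3564 + 944 + 2668 + 31784 = 38960
ΣP(Q1 2011)Q(Q1 2011) = 391×9 + 254×4 + 121×29 + 20596×2 = 3519 + 1016 + 3509 + 41192 = 49236
L = 38960 / 49236 × 100 = 79.1291
Paasche component (current-period weights):
ΣP(Q2 2011)Q(Q2 2011) = 396×8 + 236×4 + 92×24 + 15892×2 = 3168 + 944 + 2208 + 31784 = 38104
ΣP(Q1 2011)Q(Q2 2011) = 391×8 + 254×4 + 121×24 + 20596×2 = 3128 + 1016 + 2904 + 41192 = 48240
P = 38104 / 48240 × 100 = 78.9884
Fisher = √(L × P) = √(79.1291 × 78.9884) = 79.0587

79.06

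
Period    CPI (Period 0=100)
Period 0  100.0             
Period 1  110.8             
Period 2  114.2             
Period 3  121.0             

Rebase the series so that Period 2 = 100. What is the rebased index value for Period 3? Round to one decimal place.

106.0

Rebased(Period 3) = 121.0 / 114.2 × 100 = 105.9545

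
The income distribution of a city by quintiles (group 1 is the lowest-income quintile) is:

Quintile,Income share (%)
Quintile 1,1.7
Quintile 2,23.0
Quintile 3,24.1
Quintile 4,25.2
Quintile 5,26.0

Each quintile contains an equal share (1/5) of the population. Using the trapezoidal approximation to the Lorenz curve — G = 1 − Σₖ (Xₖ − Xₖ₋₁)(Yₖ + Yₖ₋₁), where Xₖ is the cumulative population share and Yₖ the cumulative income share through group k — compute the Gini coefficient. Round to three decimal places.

Cumulative income shares Yₖ: 0.0170, 0.2470, 0.4880, 0.7400, 1.0000
Σ (Xₖ−Xₖ₋₁)(Yₖ+Yₖ₋₁) = (1/5)(0.0170+0.0000) + (1/5)(0.2470+0.0170) + (1/5)(0.4880+0.2470) + (1/5)(0.7400+0.4880) + (1/5)(1.0000+0.7400)
  = 0.0034 + 0.0528 + 0.1470 + 0.2456 + 0.3480 = 0.7968
G = 1 − 0.7968 = 0.2032

0.203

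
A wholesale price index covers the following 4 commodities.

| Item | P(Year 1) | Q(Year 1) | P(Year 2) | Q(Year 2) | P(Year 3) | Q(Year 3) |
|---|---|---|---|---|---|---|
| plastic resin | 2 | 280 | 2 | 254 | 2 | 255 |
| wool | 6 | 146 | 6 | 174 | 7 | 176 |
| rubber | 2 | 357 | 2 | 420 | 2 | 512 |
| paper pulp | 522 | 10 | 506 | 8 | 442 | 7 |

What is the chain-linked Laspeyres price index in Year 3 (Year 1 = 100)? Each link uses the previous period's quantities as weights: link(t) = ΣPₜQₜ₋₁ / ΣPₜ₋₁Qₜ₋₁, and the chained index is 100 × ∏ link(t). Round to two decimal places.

Link Year 1→Year 2:
ΣP(Year 2)Q(Year 1) = 2×280 + 6×146 + 2×357 + 506×10 = 560 + 876 + 714 + 5060 = 7210
ΣP(Year 1)Q(Year 1) = 2×280 + 6×146 + 2×357 + 522×10 = 560 + 876 + 714 + 5220 = 7370
link = 7210/7370 = 0.978290
Link Year 2→Year 3:
ΣP(Year 3)Q(Year 2) = 2×254 + 7×174 + 2×420 + 442×8 = 508 + 1218 + 840 + 3536 = 6102
ΣP(Year 2)Q(Year 2) = 2×254 + 6×174 + 2×420 + 506×8 = 508 + 1044 + 840 + 4048 = 6440
link = 6102/6440 = 0.947516
Chained index = 100 × 0.978290 × 0.947516 = 92.6945

92.69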